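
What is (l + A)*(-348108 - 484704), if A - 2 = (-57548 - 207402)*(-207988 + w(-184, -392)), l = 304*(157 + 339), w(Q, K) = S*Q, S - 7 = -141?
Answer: -40452980261671032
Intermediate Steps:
S = -134 (S = 7 - 141 = -134)
w(Q, K) = -134*Q
l = 150784 (l = 304*496 = 150784)
A = 48573813402 (A = 2 + (-57548 - 207402)*(-207988 - 134*(-184)) = 2 - 264950*(-207988 + 24656) = 2 - 264950*(-183332) = 2 + 48573813400 = 48573813402)
(l + A)*(-348108 - 484704) = (150784 + 48573813402)*(-348108 - 484704) = 48573964186*(-832812) = -40452980261671032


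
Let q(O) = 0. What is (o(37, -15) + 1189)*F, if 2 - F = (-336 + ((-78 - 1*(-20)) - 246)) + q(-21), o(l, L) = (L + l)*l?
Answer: 1285926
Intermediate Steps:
o(l, L) = l*(L + l)
F = 642 (F = 2 - ((-336 + ((-78 - 1*(-20)) - 246)) + 0) = 2 - ((-336 + ((-78 + 20) - 246)) + 0) = 2 - ((-336 + (-58 - 246)) + 0) = 2 - ((-336 - 304) + 0) = 2 - (-640 + 0) = 2 - 1*(-640) = 2 + 640 = 642)
(o(37, -15) + 1189)*F = (37*(-15 + 37) + 1189)*642 = (37*22 + 1189)*642 = (814 + 1189)*642 = 2003*642 = 1285926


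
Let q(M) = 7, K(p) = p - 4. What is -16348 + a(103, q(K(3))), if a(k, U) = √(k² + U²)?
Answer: -16348 + 73*√2 ≈ -16245.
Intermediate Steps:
K(p) = -4 + p
a(k, U) = √(U² + k²)
-16348 + a(103, q(K(3))) = -16348 + √(7² + 103²) = -16348 + √(49 + 10609) = -16348 + √10658 = -16348 + 73*√2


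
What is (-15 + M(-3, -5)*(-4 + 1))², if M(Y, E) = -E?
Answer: 900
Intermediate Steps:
M(Y, E) = -E
(-15 + M(-3, -5)*(-4 + 1))² = (-15 + (-1*(-5))*(-4 + 1))² = (-15 + 5*(-3))² = (-15 - 15)² = (-30)² = 900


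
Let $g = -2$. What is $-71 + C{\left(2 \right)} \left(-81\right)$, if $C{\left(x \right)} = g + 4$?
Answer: $-233$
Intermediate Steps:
$C{\left(x \right)} = 2$ ($C{\left(x \right)} = -2 + 4 = 2$)
$-71 + C{\left(2 \right)} \left(-81\right) = -71 + 2 \left(-81\right) = -71 - 162 = -233$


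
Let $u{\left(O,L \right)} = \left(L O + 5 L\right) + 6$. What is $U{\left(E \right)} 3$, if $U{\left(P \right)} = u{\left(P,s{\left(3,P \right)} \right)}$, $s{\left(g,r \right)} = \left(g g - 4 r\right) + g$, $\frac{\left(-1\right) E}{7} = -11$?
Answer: $-72798$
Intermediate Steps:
$E = 77$ ($E = \left(-7\right) \left(-11\right) = 77$)
$s{\left(g,r \right)} = g + g^{2} - 4 r$ ($s{\left(g,r \right)} = \left(g^{2} - 4 r\right) + g = g + g^{2} - 4 r$)
$u{\left(O,L \right)} = 6 + 5 L + L O$ ($u{\left(O,L \right)} = \left(5 L + L O\right) + 6 = 6 + 5 L + L O$)
$U{\left(P \right)} = 66 - 20 P + P \left(12 - 4 P\right)$ ($U{\left(P \right)} = 6 + 5 \left(3 + 3^{2} - 4 P\right) + \left(3 + 3^{2} - 4 P\right) P = 6 + 5 \left(3 + 9 - 4 P\right) + \left(3 + 9 - 4 P\right) P = 6 + 5 \left(12 - 4 P\right) + \left(12 - 4 P\right) P = 6 - \left(-60 + 20 P\right) + P \left(12 - 4 P\right) = 66 - 20 P + P \left(12 - 4 P\right)$)
$U{\left(E \right)} 3 = \left(66 - 616 - 4 \cdot 77^{2}\right) 3 = \left(66 - 616 - 23716\right) 3 = \left(-24266\right) 3 = -72798$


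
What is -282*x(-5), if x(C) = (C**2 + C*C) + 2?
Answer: -14664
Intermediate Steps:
x(C) = 2 + 2*C**2 (x(C) = (C**2 + C**2) + 2 = 2*C**2 + 2 = 2 + 2*C**2)
-282*x(-5) = -282*(2 + 2*(-5)**2) = -282*(2 + 2*25) = -282*(2 + 50) = -282*52 = -14664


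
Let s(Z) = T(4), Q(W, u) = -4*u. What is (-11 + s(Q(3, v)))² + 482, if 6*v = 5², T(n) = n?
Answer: 531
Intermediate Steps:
v = 25/6 (v = (⅙)*5² = (⅙)*25 = 25/6 ≈ 4.1667)
s(Z) = 4
(-11 + s(Q(3, v)))² + 482 = (-11 + 4)² + 482 = (-7)² + 482 = 49 + 482 = 531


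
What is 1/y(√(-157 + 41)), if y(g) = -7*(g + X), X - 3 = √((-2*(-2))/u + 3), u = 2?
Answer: -1/(21 + 7*√5 + 14*I*√29) ≈ -0.0052157 + 0.010728*I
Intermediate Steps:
X = 3 + √5 (X = 3 + √(-2*(-2)/2 + 3) = 3 + √(4*(½) + 3) = 3 + √(2 + 3) = 3 + √5 ≈ 5.2361)
y(g) = -21 - 7*g - 7*√5 (y(g) = -7*(g + (3 + √5)) = -7*(3 + g + √5) = -21 - 7*g - 7*√5)
1/y(√(-157 + 41)) = 1/(-21 - 7*√(-157 + 41) - 7*√5) = 1/(-21 - 14*I*√29 - 7*√5) = 1/(-21 - 7*√5 - 14*I*√29)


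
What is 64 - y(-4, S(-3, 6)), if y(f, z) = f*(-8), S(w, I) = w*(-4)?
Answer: 32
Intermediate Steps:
S(w, I) = -4*w
y(f, z) = -8*f
64 - y(-4, S(-3, 6)) = 64 - (-8)*(-4) = 64 - 1*32 = 64 - 32 = 32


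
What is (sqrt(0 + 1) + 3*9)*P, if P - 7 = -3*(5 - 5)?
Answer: 196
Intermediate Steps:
P = 7 (P = 7 - 3*(5 - 5) = 7 - 3*0 = 7 + 0 = 7)
(sqrt(0 + 1) + 3*9)*P = (sqrt(0 + 1) + 3*9)*7 = (sqrt(1) + 27)*7 = (1 + 27)*7 = 28*7 = 196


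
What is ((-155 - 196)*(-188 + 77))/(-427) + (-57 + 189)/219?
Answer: -2825365/31171 ≈ -90.641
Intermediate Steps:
((-155 - 196)*(-188 + 77))/(-427) + (-57 + 189)/219 = -351*(-111)*(-1/427) + 132*(1/219) = 38961*(-1/427) + 44/73 = -38961/427 + 44/73 = -2825365/31171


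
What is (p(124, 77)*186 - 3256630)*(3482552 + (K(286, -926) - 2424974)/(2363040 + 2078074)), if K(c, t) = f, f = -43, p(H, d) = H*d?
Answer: -11450570642468426761/2220557 ≈ -5.1566e+12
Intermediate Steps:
K(c, t) = -43
(p(124, 77)*186 - 3256630)*(3482552 + (K(286, -926) - 2424974)/(2363040 + 2078074)) = ((124*77)*186 - 3256630)*(3482552 + (-43 - 2424974)/(2363040 + 2078074)) = (9548*186 - 3256630)*(3482552 - 2425017/4441114) = (1775928 - 3256630)*(3482552 - 2425017*1/4441114) = -1480702*(3482552 - 2425017/4441114) = -1480702*15466408017911/4441114 = -11450570642468426761/2220557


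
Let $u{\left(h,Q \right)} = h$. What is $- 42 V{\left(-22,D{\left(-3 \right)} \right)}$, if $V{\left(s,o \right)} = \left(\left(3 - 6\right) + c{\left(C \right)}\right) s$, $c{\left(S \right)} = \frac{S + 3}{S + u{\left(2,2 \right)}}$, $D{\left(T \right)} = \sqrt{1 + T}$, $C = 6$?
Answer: $- \frac{3465}{2} \approx -1732.5$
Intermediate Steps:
$c{\left(S \right)} = \frac{3 + S}{2 + S}$ ($c{\left(S \right)} = \frac{S + 3}{S + 2} = \frac{3 + S}{2 + S}$)
$V{\left(s,o \right)} = - \frac{15 s}{8}$ ($V{\left(s,o \right)} = \left(\left(3 - 6\right) + \frac{3 + 6}{2 + 6}\right) s = \left(-3 + \frac{1}{8} \cdot 9\right) s = \left(-3 + \frac{9}{8}\right) s = - \frac{15 s}{8}$)
$- 42 V{\left(-22,D{\left(-3 \right)} \right)} = - 42 \left(\left(- \frac{15}{8}\right) \left(-22\right)\right) = \left(-42\right) \frac{165}{4} = - \frac{3465}{2}$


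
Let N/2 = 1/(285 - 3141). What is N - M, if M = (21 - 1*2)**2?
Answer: -515509/1428 ≈ -361.00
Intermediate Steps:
N = -1/1428 (N = 2/(285 - 3141) = 2/(-2856) = 2*(-1/2856) = -1/1428 ≈ -0.00070028)
M = 361 (M = (21 - 2)**2 = 19**2 = 361)
N - M = -1/1428 - 1*361 = -1/1428 - 361 = -515509/1428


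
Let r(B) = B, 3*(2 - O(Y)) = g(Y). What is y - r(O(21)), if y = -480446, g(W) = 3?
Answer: -480447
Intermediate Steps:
O(Y) = 1 (O(Y) = 2 - ⅓*3 = 2 - 1 = 1)
y - r(O(21)) = -480446 - 1*1 = -480446 - 1 = -480447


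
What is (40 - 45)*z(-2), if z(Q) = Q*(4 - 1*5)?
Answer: -10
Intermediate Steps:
z(Q) = -Q (z(Q) = Q*(4 - 5) = Q*(-1) = -Q)
(40 - 45)*z(-2) = (40 - 45)*(-1*(-2)) = -5*2 = -10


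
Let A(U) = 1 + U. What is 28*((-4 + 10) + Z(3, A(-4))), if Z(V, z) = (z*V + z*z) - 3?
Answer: 84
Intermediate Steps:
Z(V, z) = -3 + z² + V*z (Z(V, z) = (V*z + z²) - 3 = (z² + V*z) - 3 = -3 + z² + V*z)
28*((-4 + 10) + Z(3, A(-4))) = 28*((-4 + 10) + (-3 + (1 - 4)² + 3*(1 - 4))) = 28*(6 + (-3 + (-3)² + 3*(-3))) = 28*(6 + (-3 + 9 - 9)) = 28*(6 - 3) = 28*3 = 84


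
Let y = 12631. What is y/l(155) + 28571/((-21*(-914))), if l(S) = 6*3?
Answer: 20246141/28791 ≈ 703.21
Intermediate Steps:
l(S) = 18
y/l(155) + 28571/((-21*(-914))) = 12631/18 + 28571/((-21*(-914))) = 12631*(1/18) + 28571/19194 = 12631/18 + 28571*(1/19194) = 12631/18 + 28571/19194 = 20246141/28791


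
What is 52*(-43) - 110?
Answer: -2346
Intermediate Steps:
52*(-43) - 110 = -2236 - 110 = -2346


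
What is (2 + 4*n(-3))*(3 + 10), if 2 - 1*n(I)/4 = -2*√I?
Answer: 442 + 416*I*√3 ≈ 442.0 + 720.53*I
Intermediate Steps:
n(I) = 8 + 8*√I (n(I) = 8 - (-8)*√I = 8 + 8*√I)
(2 + 4*n(-3))*(3 + 10) = (2 + 4*(8 + 8*√(-3)))*(3 + 10) = (2 + 4*(8 + 8*(I*√3)))*13 = (2 + 4*(8 + 8*I*√3))*13 = (2 + (32 + 32*I*√3))*13 = (34 + 32*I*√3)*13 = 442 + 416*I*√3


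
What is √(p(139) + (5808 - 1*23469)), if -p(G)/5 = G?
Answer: 2*I*√4589 ≈ 135.48*I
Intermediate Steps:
p(G) = -5*G
√(p(139) + (5808 - 1*23469)) = √(-5*139 + (5808 - 1*23469)) = √(-695 + (5808 - 23469)) = √(-695 - 17661) = √(-18356) = 2*I*√4589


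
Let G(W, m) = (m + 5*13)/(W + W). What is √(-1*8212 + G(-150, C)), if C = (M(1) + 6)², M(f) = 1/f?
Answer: I*√821238/10 ≈ 90.622*I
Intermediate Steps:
M(f) = 1/f
C = 49 (C = (1/1 + 6)² = (1 + 6)² = 7² = 49)
G(W, m) = (65 + m)/(2*W) (G(W, m) = (m + 65)/((2*W)) = (65 + m)*(1/(2*W)) = (65 + m)/(2*W))
√(-1*8212 + G(-150, C)) = √(-1*8212 + (½)*(65 + 49)/(-150)) = √(-8212 + (½)*(-1/150)*114) = √(-8212 - 19/50) = √(-410619/50) = I*√821238/10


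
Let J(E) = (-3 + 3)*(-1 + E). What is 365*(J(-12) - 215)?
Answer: -78475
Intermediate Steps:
J(E) = 0 (J(E) = 0*(-1 + E) = 0)
365*(J(-12) - 215) = 365*(0 - 215) = 365*(-215) = -78475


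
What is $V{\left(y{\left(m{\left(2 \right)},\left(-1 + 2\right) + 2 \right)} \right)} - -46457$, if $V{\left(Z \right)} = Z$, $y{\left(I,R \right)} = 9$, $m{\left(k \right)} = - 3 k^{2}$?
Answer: $46466$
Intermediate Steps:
$V{\left(y{\left(m{\left(2 \right)},\left(-1 + 2\right) + 2 \right)} \right)} - -46457 = 9 - -46457 = 9 + 46457 = 46466$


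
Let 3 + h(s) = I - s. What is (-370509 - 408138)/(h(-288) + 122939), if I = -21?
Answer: -778647/123203 ≈ -6.3200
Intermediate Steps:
h(s) = -24 - s (h(s) = -3 + (-21 - s) = -24 - s)
(-370509 - 408138)/(h(-288) + 122939) = (-370509 - 408138)/((-24 - 1*(-288)) + 122939) = -778647/((-24 + 288) + 122939) = -778647/(264 + 122939) = -778647/123203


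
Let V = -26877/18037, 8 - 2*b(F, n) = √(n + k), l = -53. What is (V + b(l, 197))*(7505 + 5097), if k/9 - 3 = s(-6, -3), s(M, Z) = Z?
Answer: 33559126/1061 - 6301*√197 ≈ -56809.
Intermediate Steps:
k = 0 (k = 27 + 9*(-3) = 27 - 27 = 0)
b(F, n) = 4 - √n/2 (b(F, n) = 4 - √(n + 0)/2 = 4 - √n/2)
V = -1581/1061 (V = -26877*1/18037 = -1581/1061 ≈ -1.4901)
(V + b(l, 197))*(7505 + 5097) = (-1581/1061 + (4 - √197/2))*(7505 + 5097) = (2663/1061 - √197/2)*12602 = 33559126/1061 - 6301*√197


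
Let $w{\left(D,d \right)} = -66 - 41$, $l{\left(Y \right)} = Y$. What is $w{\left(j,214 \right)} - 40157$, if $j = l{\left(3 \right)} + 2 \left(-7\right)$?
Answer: $-40264$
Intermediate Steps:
$j = -11$ ($j = 3 + 2 \left(-7\right) = 3 - 14 = -11$)
$w{\left(D,d \right)} = -107$ ($w{\left(D,d \right)} = -66 - 41 = -107$)
$w{\left(j,214 \right)} - 40157 = -107 - 40157 = -40264$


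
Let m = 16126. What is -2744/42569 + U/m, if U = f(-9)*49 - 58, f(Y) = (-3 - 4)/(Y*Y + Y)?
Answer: -3378350879/49425673968 ≈ -0.068352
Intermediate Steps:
f(Y) = -7/(Y + Y²) (f(Y) = -7/(Y² + Y) = -7/(Y + Y²))
U = -4519/72 (U = -7/(-9*(1 - 9))*49 - 58 = -7*(-⅑)/(-8)*49 - 58 = -7*(-⅑)*(-⅛)*49 - 58 = -7/72*49 - 58 = -343/72 - 58 = -4519/72 ≈ -62.764)
-2744/42569 + U/m = -2744/42569 - 4519/72/16126 = -2744*1/42569 - 4519/72*1/16126 = -2744/42569 - 4519/1161072 = -3378350879/49425673968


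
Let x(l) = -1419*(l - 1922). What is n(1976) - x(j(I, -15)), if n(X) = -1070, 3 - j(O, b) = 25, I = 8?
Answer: -2759606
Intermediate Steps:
j(O, b) = -22 (j(O, b) = 3 - 1*25 = 3 - 25 = -22)
x(l) = 2727318 - 1419*l (x(l) = -1419*(-1922 + l) = 2727318 - 1419*l)
n(1976) - x(j(I, -15)) = -1070 - (2727318 - 1419*(-22)) = -1070 - (2727318 + 31218) = -1070 - 1*2758536 = -1070 - 2758536 = -2759606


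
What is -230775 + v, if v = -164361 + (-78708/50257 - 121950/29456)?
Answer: -292478001725055/740185096 ≈ -3.9514e+5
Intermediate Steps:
v = -121661786195655/740185096 (v = -164361 + (-78708*1/50257 - 121950*1/29456) = -164361 + (-78708/50257 - 60975/14728) = -164361 - 4223631999/740185096 = -121661786195655/740185096 ≈ -1.6437e+5)
-230775 + v = -230775 - 121661786195655/740185096 = -292478001725055/740185096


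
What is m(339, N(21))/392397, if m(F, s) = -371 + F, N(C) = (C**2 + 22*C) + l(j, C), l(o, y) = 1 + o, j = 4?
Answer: -32/392397 ≈ -8.1550e-5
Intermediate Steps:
N(C) = 5 + C**2 + 22*C (N(C) = (C**2 + 22*C) + (1 + 4) = (C**2 + 22*C) + 5 = 5 + C**2 + 22*C)
m(339, N(21))/392397 = (-371 + 339)/392397 = -32*1/392397 = -32/392397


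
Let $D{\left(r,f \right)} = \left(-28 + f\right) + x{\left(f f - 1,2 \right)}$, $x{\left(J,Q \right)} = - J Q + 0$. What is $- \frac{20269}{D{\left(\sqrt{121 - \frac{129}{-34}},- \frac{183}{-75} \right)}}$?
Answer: $\frac{12668125}{22167} \approx 571.49$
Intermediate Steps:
$x{\left(J,Q \right)} = - J Q$ ($x{\left(J,Q \right)} = - J Q + 0 = - J Q$)
$D{\left(r,f \right)} = -26 + f - 2 f^{2}$ ($D{\left(r,f \right)} = \left(-28 + f\right) - \left(f f - 1\right) 2 = \left(-28 + f\right) - \left(f^{2} - 1\right) 2 = \left(-28 + f\right) - \left(-1 + f^{2}\right) 2 = \left(-28 + f\right) - \left(-2 + 2 f^{2}\right) = -26 + f - 2 f^{2}$)
$- \frac{20269}{D{\left(\sqrt{121 - \frac{129}{-34}},- \frac{183}{-75} \right)}} = - \frac{20269}{-26 - \frac{183}{-75} - 2 \left(- \frac{183}{-75}\right)^{2}} = - \frac{20269}{-26 - - \frac{61}{25} - 2 \left(\left(-183\right) \left(- \frac{1}{75}\right)\right)^{2}} = - \frac{20269}{-26 + \frac{61}{25} - 2 \left(\frac{61}{25}\right)^{2}} = - \frac{20269}{-26 + \frac{61}{25} - \frac{7442}{625}} = - \frac{20269}{- \frac{22167}{625}} = \left(-20269\right) \left(- \frac{625}{22167}\right) = \frac{12668125}{22167}$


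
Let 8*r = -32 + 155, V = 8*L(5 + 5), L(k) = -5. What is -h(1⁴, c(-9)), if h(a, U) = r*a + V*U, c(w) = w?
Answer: -3003/8 ≈ -375.38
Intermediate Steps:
V = -40 (V = 8*(-5) = -40)
r = 123/8 (r = (-32 + 155)/8 = (⅛)*123 = 123/8 ≈ 15.375)
h(a, U) = -40*U + 123*a/8 (h(a, U) = 123*a/8 - 40*U = -40*U + 123*a/8)
-h(1⁴, c(-9)) = -(-40*(-9) + (123/8)*1⁴) = -(360 + (123/8)*1) = -(360 + 123/8) = -1*3003/8 = -3003/8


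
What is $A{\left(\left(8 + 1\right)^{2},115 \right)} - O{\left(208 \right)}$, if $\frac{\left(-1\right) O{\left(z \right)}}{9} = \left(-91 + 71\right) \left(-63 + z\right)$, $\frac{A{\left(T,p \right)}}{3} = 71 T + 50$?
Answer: $-8697$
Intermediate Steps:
$A{\left(T,p \right)} = 150 + 213 T$ ($A{\left(T,p \right)} = 3 \left(71 T + 50\right) = 3 \left(50 + 71 T\right) = 150 + 213 T$)
$O{\left(z \right)} = -11340 + 180 z$ ($O{\left(z \right)} = - 9 \left(-91 + 71\right) \left(-63 + z\right) = - 9 \left(- 20 \left(-63 + z\right)\right) = - 9 \left(1260 - 20 z\right) = -11340 + 180 z$)
$A{\left(\left(8 + 1\right)^{2},115 \right)} - O{\left(208 \right)} = \left(150 + 213 \left(8 + 1\right)^{2}\right) - \left(-11340 + 180 \cdot 208\right) = \left(150 + 213 \cdot 9^{2}\right) - \left(-11340 + 37440\right) = \left(150 + 213 \cdot 81\right) - 26100 = \left(150 + 17253\right) - 26100 = 17403 - 26100 = -8697$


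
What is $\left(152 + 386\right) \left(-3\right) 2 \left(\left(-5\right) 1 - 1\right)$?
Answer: $19368$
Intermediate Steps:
$\left(152 + 386\right) \left(-3\right) 2 \left(\left(-5\right) 1 - 1\right) = 538 \left(- 6 \left(-5 - 1\right)\right) = 538 \left(\left(-6\right) \left(-6\right)\right) = 538 \cdot 36 = 19368$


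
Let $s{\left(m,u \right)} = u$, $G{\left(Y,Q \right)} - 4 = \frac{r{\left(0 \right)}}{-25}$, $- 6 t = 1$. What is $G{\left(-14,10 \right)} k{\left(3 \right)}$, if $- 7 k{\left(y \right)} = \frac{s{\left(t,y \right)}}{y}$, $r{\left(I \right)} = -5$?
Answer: $- \frac{3}{5} \approx -0.6$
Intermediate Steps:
$t = - \frac{1}{6}$ ($t = \left(- \frac{1}{6}\right) 1 = - \frac{1}{6} \approx -0.16667$)
$G{\left(Y,Q \right)} = \frac{21}{5}$ ($G{\left(Y,Q \right)} = 4 - \frac{5}{-25} = 4 - - \frac{1}{5} = 4 + \frac{1}{5} = \frac{21}{5}$)
$k{\left(y \right)} = - \frac{1}{7}$ ($k{\left(y \right)} = - \frac{y \frac{1}{y}}{7} = \left(- \frac{1}{7}\right) 1 = - \frac{1}{7}$)
$G{\left(-14,10 \right)} k{\left(3 \right)} = \frac{21}{5} \left(- \frac{1}{7}\right) = - \frac{3}{5}$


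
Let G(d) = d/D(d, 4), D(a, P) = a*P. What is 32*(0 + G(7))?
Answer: 8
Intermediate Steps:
D(a, P) = P*a
G(d) = ¼ (G(d) = d/((4*d)) = d*(1/(4*d)) = ¼)
32*(0 + G(7)) = 32*(0 + ¼) = 32*(¼) = 8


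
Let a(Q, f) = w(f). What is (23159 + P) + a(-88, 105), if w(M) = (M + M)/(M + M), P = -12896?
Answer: 10264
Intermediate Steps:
w(M) = 1 (w(M) = (2*M)/((2*M)) = (2*M)*(1/(2*M)) = 1)
a(Q, f) = 1
(23159 + P) + a(-88, 105) = (23159 - 12896) + 1 = 10263 + 1 = 10264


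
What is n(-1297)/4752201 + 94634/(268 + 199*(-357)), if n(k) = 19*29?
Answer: -15506234221/11597828475 ≈ -1.3370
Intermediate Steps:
n(k) = 551
n(-1297)/4752201 + 94634/(268 + 199*(-357)) = 551/4752201 + 94634/(268 + 199*(-357)) = 551*(1/4752201) + 94634/(268 - 71043) = 19/163869 + 94634/(-70775) = 19/163869 + 94634*(-1/70775) = 19/163869 - 94634/70775 = -15506234221/11597828475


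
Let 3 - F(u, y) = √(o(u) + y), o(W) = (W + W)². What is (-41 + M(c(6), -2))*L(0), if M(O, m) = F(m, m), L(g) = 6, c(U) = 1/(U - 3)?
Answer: -228 - 6*√14 ≈ -250.45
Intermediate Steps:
o(W) = 4*W² (o(W) = (2*W)² = 4*W²)
c(U) = 1/(-3 + U)
F(u, y) = 3 - √(y + 4*u²) (F(u, y) = 3 - √(4*u² + y) = 3 - √(y + 4*u²))
M(O, m) = 3 - √(m + 4*m²)
(-41 + M(c(6), -2))*L(0) = (-41 + (3 - √(-2*(1 + 4*(-2)))))*6 = (-41 + (3 - √(-2*(1 - 8))))*6 = (-41 + (3 - √(-2*(-7))))*6 = (-41 + (3 - √14))*6 = (-38 - √14)*6 = -228 - 6*√14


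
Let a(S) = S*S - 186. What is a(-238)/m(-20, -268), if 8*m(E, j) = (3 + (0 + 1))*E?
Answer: -28229/5 ≈ -5645.8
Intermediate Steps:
m(E, j) = E/2 (m(E, j) = ((3 + (0 + 1))*E)/8 = ((3 + 1)*E)/8 = (4*E)/8 = E/2)
a(S) = -186 + S**2 (a(S) = S**2 - 186 = -186 + S**2)
a(-238)/m(-20, -268) = (-186 + (-238)**2)/(((1/2)*(-20))) = (-186 + 56644)/(-10) = 56458*(-1/10) = -28229/5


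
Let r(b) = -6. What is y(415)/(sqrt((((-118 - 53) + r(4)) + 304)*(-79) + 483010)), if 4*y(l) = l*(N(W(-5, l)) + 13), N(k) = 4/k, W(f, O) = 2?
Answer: 2075*sqrt(52553)/210212 ≈ 2.2629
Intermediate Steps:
y(l) = 15*l/4 (y(l) = (l*(4/2 + 13))/4 = (l*(4*(1/2) + 13))/4 = (l*(2 + 13))/4 = (l*15)/4 = (15*l)/4 = 15*l/4)
y(415)/(sqrt((((-118 - 53) + r(4)) + 304)*(-79) + 483010)) = ((15/4)*415)/(sqrt((((-118 - 53) - 6) + 304)*(-79) + 483010)) = 6225/(4*(sqrt(((-171 - 6) + 304)*(-79) + 483010))) = 6225/(4*(sqrt((-177 + 304)*(-79) + 483010))) = 6225/(4*(sqrt(127*(-79) + 483010))) = 6225/(4*(sqrt(-10033 + 483010))) = 6225/(4*(sqrt(472977))) = 6225/(4*((3*sqrt(52553)))) = 6225*(sqrt(52553)/157659)/4 = 2075*sqrt(52553)/210212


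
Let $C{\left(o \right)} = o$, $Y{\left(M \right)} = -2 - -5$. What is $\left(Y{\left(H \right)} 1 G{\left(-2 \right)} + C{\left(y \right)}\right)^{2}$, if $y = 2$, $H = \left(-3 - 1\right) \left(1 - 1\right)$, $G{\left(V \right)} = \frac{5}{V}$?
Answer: $\frac{121}{4} \approx 30.25$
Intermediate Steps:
$H = 0$ ($H = \left(-4\right) 0 = 0$)
$Y{\left(M \right)} = 3$ ($Y{\left(M \right)} = -2 + 5 = 3$)
$\left(Y{\left(H \right)} 1 G{\left(-2 \right)} + C{\left(y \right)}\right)^{2} = \left(3 \cdot 1 \frac{5}{-2} + 2\right)^{2} = \left(3 \cdot 5 \left(- \frac{1}{2}\right) + 2\right)^{2} = \left(3 \left(- \frac{5}{2}\right) + 2\right)^{2} = \left(- \frac{15}{2} + 2\right)^{2} = \left(- \frac{11}{2}\right)^{2} = \frac{121}{4}$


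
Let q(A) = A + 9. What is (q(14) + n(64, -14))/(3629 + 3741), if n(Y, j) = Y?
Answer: 87/7370 ≈ 0.011805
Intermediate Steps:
q(A) = 9 + A
(q(14) + n(64, -14))/(3629 + 3741) = ((9 + 14) + 64)/(3629 + 3741) = (23 + 64)/7370 = 87*(1/7370) = 87/7370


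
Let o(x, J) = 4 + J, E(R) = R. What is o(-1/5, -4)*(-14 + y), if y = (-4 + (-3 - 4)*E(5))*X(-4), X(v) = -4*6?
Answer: 0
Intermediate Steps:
X(v) = -24
y = 936 (y = (-4 + (-3 - 4)*5)*(-24) = (-4 - 7*5)*(-24) = (-4 - 35)*(-24) = -39*(-24) = 936)
o(-1/5, -4)*(-14 + y) = (4 - 4)*(-14 + 936) = 0*922 = 0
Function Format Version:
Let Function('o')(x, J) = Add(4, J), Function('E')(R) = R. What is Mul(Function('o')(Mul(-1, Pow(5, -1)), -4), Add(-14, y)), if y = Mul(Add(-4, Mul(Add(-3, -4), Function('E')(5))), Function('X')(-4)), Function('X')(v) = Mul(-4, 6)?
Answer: 0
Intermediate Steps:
Function('X')(v) = -24
y = 936 (y = Mul(Add(-4, Mul(Add(-3, -4), 5)), -24) = Mul(Add(-4, Mul(-7, 5)), -24) = Mul(Add(-4, -35), -24) = Mul(-39, -24) = 936)
Mul(Function('o')(Mul(-1, Pow(5, -1)), -4), Add(-14, y)) = Mul(Add(4, -4), Add(-14, 936)) = Mul(0, 922) = 0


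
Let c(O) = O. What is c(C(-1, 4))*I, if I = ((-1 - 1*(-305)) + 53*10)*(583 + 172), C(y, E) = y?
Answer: -629670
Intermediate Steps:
I = 629670 (I = ((-1 + 305) + 530)*755 = (304 + 530)*755 = 834*755 = 629670)
c(C(-1, 4))*I = -1*629670 = -629670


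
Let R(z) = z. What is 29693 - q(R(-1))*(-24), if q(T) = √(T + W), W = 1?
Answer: 29693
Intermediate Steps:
q(T) = √(1 + T) (q(T) = √(T + 1) = √(1 + T))
29693 - q(R(-1))*(-24) = 29693 - √(1 - 1)*(-24) = 29693 - √0*(-24) = 29693 - 0*(-24) = 29693 - 1*0 = 29693 + 0 = 29693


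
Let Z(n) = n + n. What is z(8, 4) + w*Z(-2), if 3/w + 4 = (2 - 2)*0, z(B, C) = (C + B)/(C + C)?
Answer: 9/2 ≈ 4.5000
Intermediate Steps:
z(B, C) = (B + C)/(2*C) (z(B, C) = (B + C)/((2*C)) = (B + C)*(1/(2*C)) = (B + C)/(2*C))
Z(n) = 2*n
w = -3/4 (w = 3/(-4 + (2 - 2)*0) = 3/(-4 + 0*0) = 3/(-4 + 0) = 3/(-4) = 3*(-1/4) = -3/4 ≈ -0.75000)
z(8, 4) + w*Z(-2) = (1/2)*(8 + 4)/4 - 3*(-2)/2 = (1/2)*(1/4)*12 - 3/4*(-4) = 3/2 + 3 = 9/2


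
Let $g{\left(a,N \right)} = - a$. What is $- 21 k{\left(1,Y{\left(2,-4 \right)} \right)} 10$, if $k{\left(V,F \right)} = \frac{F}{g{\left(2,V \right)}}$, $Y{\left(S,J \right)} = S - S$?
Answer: $0$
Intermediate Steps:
$Y{\left(S,J \right)} = 0$
$k{\left(V,F \right)} = - \frac{F}{2}$ ($k{\left(V,F \right)} = \frac{F}{\left(-1\right) 2} = \frac{F}{-2} = F \left(- \frac{1}{2}\right) = - \frac{F}{2}$)
$- 21 k{\left(1,Y{\left(2,-4 \right)} \right)} 10 = - 21 \left(\left(- \frac{1}{2}\right) 0\right) 10 = \left(-21\right) 0 \cdot 10 = 0 \cdot 10 = 0$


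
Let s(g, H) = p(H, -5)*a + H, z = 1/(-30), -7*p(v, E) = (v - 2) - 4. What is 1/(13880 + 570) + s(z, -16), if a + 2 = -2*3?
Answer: -4161593/101150 ≈ -41.143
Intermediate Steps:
a = -8 (a = -2 - 2*3 = -2 - 6 = -8)
p(v, E) = 6/7 - v/7 (p(v, E) = -((v - 2) - 4)/7 = -((-2 + v) - 4)/7 = -(-6 + v)/7 = 6/7 - v/7)
z = -1/30 ≈ -0.033333
s(g, H) = -48/7 + 15*H/7 (s(g, H) = (6/7 - H/7)*(-8) + H = (-48/7 + 8*H/7) + H = -48/7 + 15*H/7)
1/(13880 + 570) + s(z, -16) = 1/(13880 + 570) + (-48/7 + (15/7)*(-16)) = 1/14450 + (-48/7 - 240/7) = 1/14450 - 288/7 = -4161593/101150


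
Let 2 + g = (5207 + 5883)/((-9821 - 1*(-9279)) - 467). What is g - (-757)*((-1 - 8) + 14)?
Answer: 3805957/1009 ≈ 3772.0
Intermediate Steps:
g = -13108/1009 (g = -2 + (5207 + 5883)/((-9821 - 1*(-9279)) - 467) = -2 + 11090/((-9821 + 9279) - 467) = -2 + 11090/(-542 - 467) = -2 + 11090/(-1009) = -2 + 11090*(-1/1009) = -2 - 11090/1009 = -13108/1009 ≈ -12.991)
g - (-757)*((-1 - 8) + 14) = -13108/1009 - (-757)*((-1 - 8) + 14) = -13108/1009 - (-757)*(-9 + 14) = -13108/1009 - (-757)*5 = -13108/1009 - 1*(-3785) = -13108/1009 + 3785 = 3805957/1009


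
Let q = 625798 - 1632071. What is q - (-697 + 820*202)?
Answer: -1171216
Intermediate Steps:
q = -1006273
q - (-697 + 820*202) = -1006273 - (-697 + 820*202) = -1006273 - (-697 + 165640) = -1006273 - 1*164943 = -1006273 - 164943 = -1171216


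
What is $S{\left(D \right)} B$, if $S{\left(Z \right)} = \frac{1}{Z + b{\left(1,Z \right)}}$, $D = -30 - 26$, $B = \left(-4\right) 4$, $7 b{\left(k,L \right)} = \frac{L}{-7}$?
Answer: $\frac{7}{24} \approx 0.29167$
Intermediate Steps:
$b{\left(k,L \right)} = - \frac{L}{49}$ ($b{\left(k,L \right)} = \frac{L \frac{1}{-7}}{7} = \frac{L \left(- \frac{1}{7}\right)}{7} = \frac{\left(- \frac{1}{7}\right) L}{7} = - \frac{L}{49}$)
$B = -16$
$D = -56$ ($D = -30 - 26 = -56$)
$S{\left(Z \right)} = \frac{49}{48 Z}$ ($S{\left(Z \right)} = \frac{1}{Z - \frac{Z}{49}} = \frac{1}{\frac{48}{49} Z} = \frac{49}{48 Z}$)
$S{\left(D \right)} B = \frac{49}{48 \left(-56\right)} \left(-16\right) = \frac{49}{48} \left(- \frac{1}{56}\right) \left(-16\right) = \left(- \frac{7}{384}\right) \left(-16\right) = \frac{7}{24}$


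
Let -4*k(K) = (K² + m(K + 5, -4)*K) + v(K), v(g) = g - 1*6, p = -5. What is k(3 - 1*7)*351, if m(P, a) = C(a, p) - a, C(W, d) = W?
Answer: -1053/2 ≈ -526.50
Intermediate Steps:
v(g) = -6 + g (v(g) = g - 6 = -6 + g)
m(P, a) = 0 (m(P, a) = a - a = 0)
k(K) = 3/2 - K/4 - K²/4 (k(K) = -((K² + 0*K) + (-6 + K))/4 = -((K² + 0) + (-6 + K))/4 = -(K² + (-6 + K))/4 = -(-6 + K + K²)/4 = 3/2 - K/4 - K²/4)
k(3 - 1*7)*351 = (3/2 - (3 - 1*7)/4 - (3 - 1*7)²/4)*351 = (3/2 - (3 - 7)/4 - (3 - 7)²/4)*351 = (3/2 - ¼*(-4) - ¼*(-4)²)*351 = (3/2 + 1 - ¼*16)*351 = (3/2 + 1 - 4)*351 = -3/2*351 = -1053/2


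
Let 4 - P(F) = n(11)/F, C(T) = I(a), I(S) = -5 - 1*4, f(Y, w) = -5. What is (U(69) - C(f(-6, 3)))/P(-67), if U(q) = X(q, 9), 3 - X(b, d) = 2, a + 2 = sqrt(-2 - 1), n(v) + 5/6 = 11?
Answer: 4020/1669 ≈ 2.4086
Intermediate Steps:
n(v) = 61/6 (n(v) = -5/6 + 11 = 61/6)
a = -2 + I*sqrt(3) (a = -2 + sqrt(-2 - 1) = -2 + sqrt(-3) = -2 + I*sqrt(3) ≈ -2.0 + 1.732*I)
I(S) = -9 (I(S) = -5 - 4 = -9)
C(T) = -9
P(F) = 4 - 61/(6*F)
X(b, d) = 1 (X(b, d) = 3 - 1*2 = 3 - 2 = 1)
U(q) = 1
(U(69) - C(f(-6, 3)))/P(-67) = (1 - 1*(-9))/(4 - 61/6/(-67)) = (1 + 9)/(4 - 61/6*(-1/67)) = 10/(4 + 61/402) = 10/(1669/402) = 10*(402/1669) = 4020/1669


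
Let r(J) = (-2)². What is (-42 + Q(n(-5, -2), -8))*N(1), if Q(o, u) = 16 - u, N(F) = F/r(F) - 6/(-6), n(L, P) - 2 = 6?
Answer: -45/2 ≈ -22.500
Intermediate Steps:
n(L, P) = 8 (n(L, P) = 2 + 6 = 8)
r(J) = 4
N(F) = 1 + F/4 (N(F) = F/4 - 6/(-6) = F*(¼) - 6*(-⅙) = F/4 + 1 = 1 + F/4)
(-42 + Q(n(-5, -2), -8))*N(1) = (-42 + (16 - 1*(-8)))*(1 + (¼)*1) = (-42 + (16 + 8))*(1 + ¼) = (-42 + 24)*(5/4) = -18*5/4 = -45/2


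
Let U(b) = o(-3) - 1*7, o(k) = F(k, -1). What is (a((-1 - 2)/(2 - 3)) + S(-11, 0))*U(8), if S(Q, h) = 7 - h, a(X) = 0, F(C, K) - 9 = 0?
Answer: 14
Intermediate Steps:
F(C, K) = 9 (F(C, K) = 9 + 0 = 9)
o(k) = 9
U(b) = 2 (U(b) = 9 - 1*7 = 9 - 7 = 2)
(a((-1 - 2)/(2 - 3)) + S(-11, 0))*U(8) = (0 + (7 - 1*0))*2 = (0 + (7 + 0))*2 = (0 + 7)*2 = 7*2 = 14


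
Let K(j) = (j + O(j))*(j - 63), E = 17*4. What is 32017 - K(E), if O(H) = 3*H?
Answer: 30657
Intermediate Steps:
E = 68
K(j) = 4*j*(-63 + j) (K(j) = (j + 3*j)*(j - 63) = (4*j)*(-63 + j) = 4*j*(-63 + j))
32017 - K(E) = 32017 - 4*68*(-63 + 68) = 32017 - 4*68*5 = 32017 - 1*1360 = 32017 - 1360 = 30657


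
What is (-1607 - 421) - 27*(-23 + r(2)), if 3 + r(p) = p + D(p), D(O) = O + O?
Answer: -1488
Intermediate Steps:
D(O) = 2*O
r(p) = -3 + 3*p (r(p) = -3 + (p + 2*p) = -3 + 3*p)
(-1607 - 421) - 27*(-23 + r(2)) = (-1607 - 421) - 27*(-23 + (-3 + 3*2)) = -2028 - 27*(-23 + (-3 + 6)) = -2028 - 27*(-23 + 3) = -2028 - 27*(-20) = -2028 + 540 = -1488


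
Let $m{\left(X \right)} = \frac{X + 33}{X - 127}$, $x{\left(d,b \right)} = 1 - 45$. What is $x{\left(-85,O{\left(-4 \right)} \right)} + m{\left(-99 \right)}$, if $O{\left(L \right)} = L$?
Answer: $- \frac{4939}{113} \approx -43.708$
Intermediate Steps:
$x{\left(d,b \right)} = -44$
$m{\left(X \right)} = \frac{33 + X}{-127 + X}$
$x{\left(-85,O{\left(-4 \right)} \right)} + m{\left(-99 \right)} = -44 + \frac{33 - 99}{-127 - 99} = -44 + \frac{1}{-226} \left(-66\right) = -44 - - \frac{33}{113} = -44 + \frac{33}{113} = - \frac{4939}{113}$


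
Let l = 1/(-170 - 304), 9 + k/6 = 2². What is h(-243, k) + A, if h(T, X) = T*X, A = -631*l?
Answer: 3456091/474 ≈ 7291.3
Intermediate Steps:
k = -30 (k = -54 + 6*2² = -54 + 6*4 = -54 + 24 = -30)
l = -1/474 (l = 1/(-474) = -1/474 ≈ -0.0021097)
A = 631/474 (A = -631*(-1/474) = 631/474 ≈ 1.3312)
h(-243, k) + A = -243*(-30) + 631/474 = 7290 + 631/474 = 3456091/474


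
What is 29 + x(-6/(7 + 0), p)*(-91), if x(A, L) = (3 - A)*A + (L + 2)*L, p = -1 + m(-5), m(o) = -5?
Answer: -12979/7 ≈ -1854.1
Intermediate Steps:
p = -6 (p = -1 - 5 = -6)
x(A, L) = A*(3 - A) + L*(2 + L) (x(A, L) = A*(3 - A) + (2 + L)*L = A*(3 - A) + L*(2 + L))
29 + x(-6/(7 + 0), p)*(-91) = 29 + ((-6)**2 - (-6/(7 + 0))**2 + 2*(-6) + 3*(-6/(7 + 0)))*(-91) = 29 + (36 - (-6/7)**2 - 12 + 3*(-6/7))*(-91) = 29 + (36 - 1*36/49 - 12 - 18/7)*(-91) = 29 + (36 - 36/49 - 12 - 18/7)*(-91) = 29 + (1014/49)*(-91) = 29 - 13182/7 = -12979/7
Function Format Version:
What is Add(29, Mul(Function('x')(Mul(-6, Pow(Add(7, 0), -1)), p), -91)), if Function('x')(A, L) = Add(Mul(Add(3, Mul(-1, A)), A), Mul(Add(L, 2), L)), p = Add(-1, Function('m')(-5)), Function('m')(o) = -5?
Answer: Rational(-12979, 7) ≈ -1854.1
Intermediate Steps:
p = -6 (p = Add(-1, -5) = -6)
Function('x')(A, L) = Add(Mul(A, Add(3, Mul(-1, A))), Mul(L, Add(2, L))) (Function('x')(A, L) = Add(Mul(A, Add(3, Mul(-1, A))), Mul(Add(2, L), L)) = Add(Mul(A, Add(3, Mul(-1, A))), Mul(L, Add(2, L))))
Add(29, Mul(Function('x')(Mul(-6, Pow(Add(7, 0), -1)), p), -91)) = Add(29, Mul(Add(Pow(-6, 2), Mul(-1, Pow(Mul(-6, Pow(Add(7, 0), -1)), 2)), Mul(2, -6), Mul(3, Mul(-6, Pow(Add(7, 0), -1)))), -91)) = Add(29, Mul(Add(36, Mul(-1, Pow(Mul(-6, Pow(7, -1)), 2)), -12, Mul(3, Mul(-6, Pow(7, -1)))), -91)) = Add(29, Mul(Add(36, Mul(-1, Pow(Mul(-6, Rational(1, 7)), 2)), -12, Mul(3, Mul(-6, Rational(1, 7)))), -91)) = Add(29, Mul(Add(36, Mul(-1, Pow(Rational(-6, 7), 2)), -12, Mul(3, Rational(-6, 7))), -91)) = Add(29, Mul(Add(36, Mul(-1, Rational(36, 49)), -12, Rational(-18, 7)), -91)) = Add(29, Mul(Add(36, Rational(-36, 49), -12, Rational(-18, 7)), -91)) = Add(29, Mul(Rational(1014, 49), -91)) = Add(29, Rational(-13182, 7)) = Rational(-12979, 7)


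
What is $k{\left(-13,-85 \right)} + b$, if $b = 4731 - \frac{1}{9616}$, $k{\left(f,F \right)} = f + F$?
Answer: $\frac{44550927}{9616} \approx 4633.0$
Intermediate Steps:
$k{\left(f,F \right)} = F + f$
$b = \frac{45493295}{9616}$ ($b = 4731 - \frac{1}{9616} = \frac{45493295}{9616} \approx 4731.0$)
$k{\left(-13,-85 \right)} + b = \left(-85 - 13\right) + \frac{45493295}{9616} = -98 + \frac{45493295}{9616} = \frac{44550927}{9616}$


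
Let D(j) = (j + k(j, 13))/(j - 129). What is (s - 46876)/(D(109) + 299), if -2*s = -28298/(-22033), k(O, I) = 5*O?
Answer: -10328330570/58673879 ≈ -176.03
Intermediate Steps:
D(j) = 6*j/(-129 + j) (D(j) = (j + 5*j)/(j - 129) = (6*j)/(-129 + j) = 6*j/(-129 + j))
s = -14149/22033 (s = -(-14149)/(-22033) = -(-14149)*(-1)/22033 = -½*28298/22033 = -14149/22033 ≈ -0.64217)
(s - 46876)/(D(109) + 299) = (-14149/22033 - 46876)/(6*109/(-129 + 109) + 299) = -1032833057/(22033*(6*109/(-20) + 299)) = -1032833057/(22033*(6*109*(-1/20) + 299)) = -1032833057/(22033*(-327/10 + 299)) = -1032833057/(22033*2663/10) = -1032833057/22033*10/2663 = -10328330570/58673879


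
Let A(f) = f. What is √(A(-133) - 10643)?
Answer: 2*I*√2694 ≈ 103.81*I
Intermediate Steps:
√(A(-133) - 10643) = √(-133 - 10643) = √(-10776) = 2*I*√2694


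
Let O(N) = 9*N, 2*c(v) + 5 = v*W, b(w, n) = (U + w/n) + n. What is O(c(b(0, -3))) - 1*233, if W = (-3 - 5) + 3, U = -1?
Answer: -331/2 ≈ -165.50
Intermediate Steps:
W = -5 (W = -8 + 3 = -5)
b(w, n) = -1 + n + w/n (b(w, n) = (-1 + w/n) + n = -1 + n + w/n)
c(v) = -5/2 - 5*v/2 (c(v) = -5/2 + (v*(-5))/2 = -5/2 + (-5*v)/2 = -5/2 - 5*v/2)
O(c(b(0, -3))) - 1*233 = 9*(-5/2 - 5*(-1 - 3 + 0/(-3))/2) - 1*233 = 9*(-5/2 - 5*(-1 - 3 + 0*(-⅓))/2) - 233 = 9*(-5/2 - 5*(-1 - 3 + 0)/2) - 233 = 9*(-5/2 - 5/2*(-4)) - 233 = 9*(-5/2 + 10) - 233 = 9*(15/2) - 233 = 135/2 - 233 = -331/2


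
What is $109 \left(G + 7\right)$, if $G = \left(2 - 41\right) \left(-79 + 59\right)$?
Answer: $85783$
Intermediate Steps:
$G = 780$ ($G = \left(-39\right) \left(-20\right) = 780$)
$109 \left(G + 7\right) = 109 \left(780 + 7\right) = 109 \cdot 787 = 85783$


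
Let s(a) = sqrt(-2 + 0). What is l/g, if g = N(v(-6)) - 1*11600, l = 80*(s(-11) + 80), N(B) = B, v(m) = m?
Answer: -3200/5803 - 40*I*sqrt(2)/5803 ≈ -0.55144 - 0.0097482*I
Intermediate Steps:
s(a) = I*sqrt(2) (s(a) = sqrt(-2) = I*sqrt(2))
l = 6400 + 80*I*sqrt(2) (l = 80*(I*sqrt(2) + 80) = 80*(80 + I*sqrt(2)) = 6400 + 80*I*sqrt(2) ≈ 6400.0 + 113.14*I)
g = -11606 (g = -6 - 1*11600 = -6 - 11600 = -11606)
l/g = (6400 + 80*I*sqrt(2))/(-11606) = (6400 + 80*I*sqrt(2))*(-1/11606) = -3200/5803 - 40*I*sqrt(2)/5803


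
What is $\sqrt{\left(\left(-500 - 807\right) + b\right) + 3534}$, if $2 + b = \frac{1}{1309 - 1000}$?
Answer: $\frac{\sqrt{212445534}}{309} \approx 47.17$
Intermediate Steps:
$b = - \frac{617}{309}$ ($b = -2 + \frac{1}{1309 - 1000} = -2 + \frac{1}{309} = - \frac{617}{309} \approx -1.9968$)
$\sqrt{\left(\left(-500 - 807\right) + b\right) + 3534} = \sqrt{\left(\left(-500 - 807\right) - \frac{617}{309}\right) + 3534} = \sqrt{\left(-1307 - \frac{617}{309}\right) + 3534} = \sqrt{- \frac{404480}{309} + 3534} = \sqrt{\frac{687526}{309}} = \frac{\sqrt{212445534}}{309}$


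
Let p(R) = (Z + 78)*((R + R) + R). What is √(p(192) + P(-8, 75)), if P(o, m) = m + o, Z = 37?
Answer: √66307 ≈ 257.50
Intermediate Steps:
p(R) = 345*R (p(R) = (37 + 78)*((R + R) + R) = 115*(2*R + R) = 115*(3*R) = 345*R)
√(p(192) + P(-8, 75)) = √(345*192 + (75 - 8)) = √(66240 + 67) = √66307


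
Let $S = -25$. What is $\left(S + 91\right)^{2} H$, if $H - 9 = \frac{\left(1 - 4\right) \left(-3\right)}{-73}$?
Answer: $\frac{2822688}{73} \approx 38667.0$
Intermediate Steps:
$H = \frac{648}{73}$ ($H = 9 + \frac{\left(1 - 4\right) \left(-3\right)}{-73} = 9 + \left(-3\right) \left(-3\right) \left(- \frac{1}{73}\right) = 9 + 9 \left(- \frac{1}{73}\right) = 9 - \frac{9}{73} = \frac{648}{73} \approx 8.8767$)
$\left(S + 91\right)^{2} H = \left(-25 + 91\right)^{2} \cdot \frac{648}{73} = 66^{2} \cdot \frac{648}{73} = 4356 \cdot \frac{648}{73} = \frac{2822688}{73}$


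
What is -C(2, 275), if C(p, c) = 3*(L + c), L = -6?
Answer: -807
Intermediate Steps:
C(p, c) = -18 + 3*c (C(p, c) = 3*(-6 + c) = -18 + 3*c)
-C(2, 275) = -(-18 + 3*275) = -(-18 + 825) = -1*807 = -807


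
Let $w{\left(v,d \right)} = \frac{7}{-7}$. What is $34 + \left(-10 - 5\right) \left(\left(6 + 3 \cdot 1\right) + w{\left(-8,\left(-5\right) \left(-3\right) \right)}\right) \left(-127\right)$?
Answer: $15274$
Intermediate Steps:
$w{\left(v,d \right)} = -1$ ($w{\left(v,d \right)} = 7 \left(- \frac{1}{7}\right) = -1$)
$34 + \left(-10 - 5\right) \left(\left(6 + 3 \cdot 1\right) + w{\left(-8,\left(-5\right) \left(-3\right) \right)}\right) \left(-127\right) = 34 + \left(-10 - 5\right) \left(\left(6 + 3 \cdot 1\right) - 1\right) \left(-127\right) = 34 + - 15 \left(\left(6 + 3\right) - 1\right) \left(-127\right) = 34 + - 15 \left(9 - 1\right) \left(-127\right) = 34 + \left(-15\right) 8 \left(-127\right) = 34 - -15240 = 34 + 15240 = 15274$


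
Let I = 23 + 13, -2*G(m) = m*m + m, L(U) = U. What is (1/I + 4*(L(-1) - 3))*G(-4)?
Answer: 575/6 ≈ 95.833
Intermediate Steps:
G(m) = -m/2 - m**2/2 (G(m) = -(m*m + m)/2 = -(m**2 + m)/2 = -(m + m**2)/2 = -m/2 - m**2/2)
I = 36
(1/I + 4*(L(-1) - 3))*G(-4) = (1/36 + 4*(-1 - 3))*(-1/2*(-4)*(1 - 4)) = (1/36 + 4*(-4))*(-1/2*(-4)*(-3)) = (1/36 - 16)*(-6) = -575/36*(-6) = 575/6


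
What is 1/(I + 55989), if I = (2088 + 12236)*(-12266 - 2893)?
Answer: -1/217081527 ≈ -4.6066e-9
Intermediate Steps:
I = -217137516 (I = 14324*(-15159) = -217137516)
1/(I + 55989) = 1/(-217137516 + 55989) = 1/(-217081527) = -1/217081527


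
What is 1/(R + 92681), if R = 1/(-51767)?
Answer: 51767/4797817326 ≈ 1.0790e-5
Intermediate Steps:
R = -1/51767 ≈ -1.9317e-5
1/(R + 92681) = 1/(-1/51767 + 92681) = 1/(4797817326/51767) = 51767/4797817326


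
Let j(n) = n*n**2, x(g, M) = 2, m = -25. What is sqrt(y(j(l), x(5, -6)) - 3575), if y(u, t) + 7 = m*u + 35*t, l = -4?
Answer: 2*I*sqrt(478) ≈ 43.726*I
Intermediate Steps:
j(n) = n**3
y(u, t) = -7 - 25*u + 35*t (y(u, t) = -7 + (-25*u + 35*t) = -7 - 25*u + 35*t)
sqrt(y(j(l), x(5, -6)) - 3575) = sqrt((-7 - 25*(-4)**3 + 35*2) - 3575) = sqrt((-7 - 25*(-64) + 70) - 3575) = sqrt((-7 + 1600 + 70) - 3575) = sqrt(1663 - 3575) = sqrt(-1912) = 2*I*sqrt(478)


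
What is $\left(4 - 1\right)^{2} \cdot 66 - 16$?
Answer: $578$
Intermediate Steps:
$\left(4 - 1\right)^{2} \cdot 66 - 16 = 3^{2} \cdot 66 - 16 = 9 \cdot 66 - 16 = 594 - 16 = 578$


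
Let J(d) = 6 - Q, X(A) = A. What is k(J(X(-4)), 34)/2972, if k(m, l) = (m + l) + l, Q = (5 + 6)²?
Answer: -47/2972 ≈ -0.015814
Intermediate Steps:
Q = 121 (Q = 11² = 121)
J(d) = -115 (J(d) = 6 - 1*121 = 6 - 121 = -115)
k(m, l) = m + 2*l (k(m, l) = (l + m) + l = m + 2*l)
k(J(X(-4)), 34)/2972 = (-115 + 2*34)/2972 = (-115 + 68)*(1/2972) = -47*1/2972 = -47/2972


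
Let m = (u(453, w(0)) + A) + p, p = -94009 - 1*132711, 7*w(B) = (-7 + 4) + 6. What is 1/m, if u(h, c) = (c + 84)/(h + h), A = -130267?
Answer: -2114/754670321 ≈ -2.8012e-6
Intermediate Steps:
w(B) = 3/7 (w(B) = ((-7 + 4) + 6)/7 = (-3 + 6)/7 = (⅐)*3 = 3/7)
u(h, c) = (84 + c)/(2*h) (u(h, c) = (84 + c)/((2*h)) = (84 + c)*(1/(2*h)) = (84 + c)/(2*h))
p = -226720 (p = -94009 - 132711 = -226720)
m = -754670321/2114 (m = ((½)*(84 + 3/7)/453 - 130267) - 226720 = ((½)*(1/453)*(591/7) - 130267) - 226720 = (197/2114 - 130267) - 226720 = -275384241/2114 - 226720 = -754670321/2114 ≈ -3.5699e+5)
1/m = 1/(-754670321/2114) = -2114/754670321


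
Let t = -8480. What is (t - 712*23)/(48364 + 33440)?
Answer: -6214/20451 ≈ -0.30385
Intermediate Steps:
(t - 712*23)/(48364 + 33440) = (-8480 - 712*23)/(48364 + 33440) = (-8480 - 16376)/81804 = -24856*1/81804 = -6214/20451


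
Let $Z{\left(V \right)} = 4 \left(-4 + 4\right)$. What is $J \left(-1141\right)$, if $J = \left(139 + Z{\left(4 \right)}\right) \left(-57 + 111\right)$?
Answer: $-8564346$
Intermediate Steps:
$Z{\left(V \right)} = 0$ ($Z{\left(V \right)} = 4 \cdot 0 = 0$)
$J = 7506$ ($J = \left(139 + 0\right) \left(-57 + 111\right) = 139 \cdot 54 = 7506$)
$J \left(-1141\right) = 7506 \left(-1141\right) = -8564346$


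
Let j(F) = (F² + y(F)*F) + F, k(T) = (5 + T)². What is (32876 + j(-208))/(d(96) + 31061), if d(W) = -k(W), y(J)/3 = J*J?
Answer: -6730201/5215 ≈ -1290.5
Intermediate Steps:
y(J) = 3*J² (y(J) = 3*(J*J) = 3*J²)
j(F) = F + F² + 3*F³ (j(F) = (F² + (3*F²)*F) + F = (F² + 3*F³) + F = F + F² + 3*F³)
d(W) = -(5 + W)²
(32876 + j(-208))/(d(96) + 31061) = (32876 - 208*(1 - 208 + 3*(-208)²))/(-(5 + 96)² + 31061) = (32876 - 208*(1 - 208 + 3*43264))/(-1*101² + 31061) = (32876 - 208*(1 - 208 + 129792))/(-1*10201 + 31061) = (32876 - 208*129585)/(-10201 + 31061) = (32876 - 26953680)/20860 = -26920804*1/20860 = -6730201/5215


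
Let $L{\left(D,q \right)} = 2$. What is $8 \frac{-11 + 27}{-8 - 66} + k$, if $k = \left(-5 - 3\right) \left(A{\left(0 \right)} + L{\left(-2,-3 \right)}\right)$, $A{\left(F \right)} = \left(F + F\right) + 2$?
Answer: $- \frac{1248}{37} \approx -33.73$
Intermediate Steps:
$A{\left(F \right)} = 2 + 2 F$ ($A{\left(F \right)} = 2 F + 2 = 2 + 2 F$)
$k = -32$ ($k = \left(-5 - 3\right) \left(\left(2 + 2 \cdot 0\right) + 2\right) = \left(-5 - 3\right) \left(\left(2 + 0\right) + 2\right) = - 8 \left(2 + 2\right) = \left(-8\right) 4 = -32$)
$8 \frac{-11 + 27}{-8 - 66} + k = 8 \frac{-11 + 27}{-8 - 66} - 32 = 8 \frac{16}{-74} - 32 = 8 \cdot 16 \left(- \frac{1}{74}\right) - 32 = 8 \left(- \frac{8}{37}\right) - 32 = - \frac{64}{37} - 32 = - \frac{1248}{37}$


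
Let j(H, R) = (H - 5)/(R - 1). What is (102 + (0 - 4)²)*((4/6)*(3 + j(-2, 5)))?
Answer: 295/3 ≈ 98.333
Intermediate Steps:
j(H, R) = (-5 + H)/(-1 + R)
(102 + (0 - 4)²)*((4/6)*(3 + j(-2, 5))) = (102 + (0 - 4)²)*((4/6)*(3 + (-5 - 2)/(-1 + 5))) = (102 + (-4)²)*((4*(⅙))*(3 - 7/4)) = (102 + 16)*(2*(3 + (¼)*(-7))/3) = 118*(2*(3 - 7/4)/3) = 118*((⅔)*(5/4)) = 118*(⅚) = 295/3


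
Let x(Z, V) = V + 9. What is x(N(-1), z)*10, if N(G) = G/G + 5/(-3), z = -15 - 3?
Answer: -90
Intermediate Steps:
z = -18
N(G) = -⅔ (N(G) = 1 + 5*(-⅓) = 1 - 5/3 = -⅔)
x(Z, V) = 9 + V
x(N(-1), z)*10 = (9 - 18)*10 = -9*10 = -90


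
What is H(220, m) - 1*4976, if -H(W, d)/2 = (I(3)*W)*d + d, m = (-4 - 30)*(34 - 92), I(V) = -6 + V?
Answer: 2594120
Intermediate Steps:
m = 1972 (m = -34*(-58) = 1972)
H(W, d) = -2*d + 6*W*d (H(W, d) = -2*(((-6 + 3)*W)*d + d) = -2*((-3*W)*d + d) = -2*(-3*W*d + d) = -2*(d - 3*W*d) = -2*d + 6*W*d)
H(220, m) - 1*4976 = 2*1972*(-1 + 3*220) - 1*4976 = 2*1972*(-1 + 660) - 4976 = 2*1972*659 - 4976 = 2599096 - 4976 = 2594120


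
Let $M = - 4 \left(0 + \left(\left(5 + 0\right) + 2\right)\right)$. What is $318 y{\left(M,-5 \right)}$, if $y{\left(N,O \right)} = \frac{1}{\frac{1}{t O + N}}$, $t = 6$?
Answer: $-18444$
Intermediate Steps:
$M = -28$ ($M = - 4 \left(0 + \left(5 + 2\right)\right) = - 4 \left(0 + 7\right) = \left(-4\right) 7 = -28$)
$y{\left(N,O \right)} = N + 6 O$ ($y{\left(N,O \right)} = \frac{1}{\frac{1}{6 O + N}} = \frac{1}{\frac{1}{N + 6 O}} = N + 6 O$)
$318 y{\left(M,-5 \right)} = 318 \left(-28 + 6 \left(-5\right)\right) = 318 \left(-28 - 30\right) = 318 \left(-58\right) = -18444$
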